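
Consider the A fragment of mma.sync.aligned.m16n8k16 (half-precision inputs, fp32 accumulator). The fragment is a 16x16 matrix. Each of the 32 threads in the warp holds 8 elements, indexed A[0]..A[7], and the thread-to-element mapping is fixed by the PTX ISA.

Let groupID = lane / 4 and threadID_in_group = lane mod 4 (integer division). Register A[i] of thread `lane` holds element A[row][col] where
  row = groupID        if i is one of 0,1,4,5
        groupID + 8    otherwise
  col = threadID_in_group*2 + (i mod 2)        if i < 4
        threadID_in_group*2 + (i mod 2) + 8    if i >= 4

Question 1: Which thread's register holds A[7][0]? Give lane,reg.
r: 7->gid=7,r8=0  c: 0->c8=0,tid=0,i&1=0
L=7*4+0=28  i=0*4+0*2+0=0

28,0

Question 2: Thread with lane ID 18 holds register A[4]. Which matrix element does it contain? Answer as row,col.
18: G=4,T=2
[4] (4+0,2*2+0+8) = (4,12)

4,12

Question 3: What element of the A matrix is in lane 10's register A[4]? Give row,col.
2,12

L=10->gid=10>>2=2, tid=10&3=2
[4]->row 2+0=2  col 2·2+0+8=12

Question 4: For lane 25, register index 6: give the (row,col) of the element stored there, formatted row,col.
L=25⇒gr=25>>2=6, th=25&3=1
[6]⇒row 6+8=14  col 1·2+0+8=10

14,10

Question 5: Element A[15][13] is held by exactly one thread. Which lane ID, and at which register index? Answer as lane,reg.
r:15=>grp=7,rB=1  c:13=>cB=1,tig=2,lo=1
L=7*4+2=30  i=1*4+1*2+1=7

30,7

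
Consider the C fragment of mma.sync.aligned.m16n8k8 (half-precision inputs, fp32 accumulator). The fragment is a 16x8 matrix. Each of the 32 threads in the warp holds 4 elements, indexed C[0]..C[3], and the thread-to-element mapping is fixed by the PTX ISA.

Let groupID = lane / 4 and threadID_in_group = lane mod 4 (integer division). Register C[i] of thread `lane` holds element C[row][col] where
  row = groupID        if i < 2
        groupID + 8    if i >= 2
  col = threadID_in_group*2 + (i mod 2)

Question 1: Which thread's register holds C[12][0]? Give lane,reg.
r=12->g=4,rb=1  c=0->t=0,b0=0
L=4*4+0=16  i=1*2+0=2

16,2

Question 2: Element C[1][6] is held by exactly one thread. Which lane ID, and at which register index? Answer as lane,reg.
7,0

r=1⇒gr=1,Rb=0  c=6⇒th=3,odd=0
L=1*4+3=7  i=0*2+0=0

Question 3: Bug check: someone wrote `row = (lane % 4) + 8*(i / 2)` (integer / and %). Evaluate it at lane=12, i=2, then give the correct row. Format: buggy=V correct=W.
buggy=8 correct=11

`(lane % 4) + 8*(i / 2)`[12,2]→8
L=12→G=12>>2=3, T=12&3=0
[2]→row 3+8=11  col 0·2+0=0
row: 8 vs 11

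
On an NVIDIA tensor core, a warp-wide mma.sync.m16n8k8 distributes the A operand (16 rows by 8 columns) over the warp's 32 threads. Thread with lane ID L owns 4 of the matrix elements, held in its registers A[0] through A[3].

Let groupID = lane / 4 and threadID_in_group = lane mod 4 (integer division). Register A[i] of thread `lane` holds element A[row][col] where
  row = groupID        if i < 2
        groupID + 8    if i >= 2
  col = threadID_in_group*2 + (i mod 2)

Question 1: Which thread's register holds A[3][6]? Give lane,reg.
15,0

r: 3->gid=3,r8=0  c: 6->tid=3,i&1=0
L=3*4+3=15  i=0*2+0=0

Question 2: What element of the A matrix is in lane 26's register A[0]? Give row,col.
26: gid=6,tid=2
[0] (6+0,2*2+0) = (6,4)

6,4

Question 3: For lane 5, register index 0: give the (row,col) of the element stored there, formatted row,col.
5: G=1,T=1
[0] (1+0,1*2+0) = (1,2)

1,2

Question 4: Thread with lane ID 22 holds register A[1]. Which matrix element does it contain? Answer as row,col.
5,5

lane 22: g=5 (22/4), t=2 (22%4)
i=1: r=5+0=5, c=2*2+1=5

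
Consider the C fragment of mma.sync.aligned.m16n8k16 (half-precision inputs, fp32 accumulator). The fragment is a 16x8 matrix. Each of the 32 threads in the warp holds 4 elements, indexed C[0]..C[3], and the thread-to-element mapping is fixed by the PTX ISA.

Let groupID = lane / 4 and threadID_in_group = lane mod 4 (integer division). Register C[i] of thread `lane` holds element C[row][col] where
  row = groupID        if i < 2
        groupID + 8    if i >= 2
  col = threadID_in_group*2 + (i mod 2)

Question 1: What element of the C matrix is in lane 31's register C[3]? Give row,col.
15,7

lane 31->31/4=7, 31 mod 4=3
i=3  r:7+8->15  c:2·3+1->7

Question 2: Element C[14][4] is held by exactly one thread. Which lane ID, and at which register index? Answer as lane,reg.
r=14⇒gr=6,Rb=1  c=4⇒th=2,odd=0
L=6*4+2=26  i=1*2+0=2

26,2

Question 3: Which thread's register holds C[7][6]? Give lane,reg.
31,0

r=7→G=7,rhi=0  c=6→T=3,p=0
L=7*4+3=31  i=0*2+0=0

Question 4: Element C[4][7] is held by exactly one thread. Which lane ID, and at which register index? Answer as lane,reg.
19,1

r=4→G=4,rhi=0  c=7→T=3,p=1
L=4*4+3=19  i=0*2+1=1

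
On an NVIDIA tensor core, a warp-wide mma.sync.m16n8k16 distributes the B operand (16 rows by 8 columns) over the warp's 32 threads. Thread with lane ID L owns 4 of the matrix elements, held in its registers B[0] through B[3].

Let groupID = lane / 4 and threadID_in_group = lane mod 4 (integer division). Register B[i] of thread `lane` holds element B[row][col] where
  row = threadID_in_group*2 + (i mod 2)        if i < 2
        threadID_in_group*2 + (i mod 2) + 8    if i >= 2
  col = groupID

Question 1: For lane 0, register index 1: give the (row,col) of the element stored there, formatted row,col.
1,0

lane 0→0/4=0, 0 mod 4=0
i=1  r:2·0+1+0→1  c:0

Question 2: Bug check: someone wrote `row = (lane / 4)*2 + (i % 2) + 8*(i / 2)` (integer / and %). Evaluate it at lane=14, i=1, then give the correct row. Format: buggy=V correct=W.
buggy=7 correct=5

`(lane / 4)*2 + (i % 2) + 8*(i / 2)`[14,1]⇒7
lane 14⇒14/4=3, 14 mod 4=2
i=1  r:2·2+1+0⇒5  c:3
row: 7 vs 5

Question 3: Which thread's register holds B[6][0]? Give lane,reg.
3,0

c=0->g=0  r=6->rb=0,t=3,b0=0
L=0*4+3=3  i=0*2+0=0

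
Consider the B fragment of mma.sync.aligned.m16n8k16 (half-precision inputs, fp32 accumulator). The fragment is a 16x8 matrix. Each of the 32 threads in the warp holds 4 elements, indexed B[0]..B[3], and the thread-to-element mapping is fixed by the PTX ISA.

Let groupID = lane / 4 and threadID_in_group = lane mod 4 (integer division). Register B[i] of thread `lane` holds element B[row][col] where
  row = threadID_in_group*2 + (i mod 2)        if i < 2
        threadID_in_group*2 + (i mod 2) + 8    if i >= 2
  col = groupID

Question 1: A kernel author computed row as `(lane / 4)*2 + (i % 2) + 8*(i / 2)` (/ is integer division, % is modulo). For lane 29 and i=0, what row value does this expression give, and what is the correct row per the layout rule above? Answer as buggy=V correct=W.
buggy=14 correct=2

`(lane / 4)*2 + (i % 2) + 8*(i / 2)`[29,0]→14
lane 29→29/4=7, 29 mod 4=1
i=0  r:2·1+0+0→2  c:7
row: 14 vs 2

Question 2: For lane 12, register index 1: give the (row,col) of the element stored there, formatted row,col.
lane 12=>12/4=3, 12 mod 4=0
i=1  r:2·0+1+0=>1  c:3

1,3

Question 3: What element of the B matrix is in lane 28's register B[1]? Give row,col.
lane 28: gr=7 (28/4), th=0 (28%4)
i=1: r=0*2+1+0=1, c=gr=7

1,7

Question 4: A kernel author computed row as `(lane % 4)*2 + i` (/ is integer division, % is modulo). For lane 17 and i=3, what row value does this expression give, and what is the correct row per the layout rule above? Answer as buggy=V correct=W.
buggy=5 correct=11

`(lane % 4)*2 + i`[17,3]->5
lane 17->17/4=4, 17 mod 4=1
i=3  r:2·1+1+8->11  c:4
row: 5 vs 11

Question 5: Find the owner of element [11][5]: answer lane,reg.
21,3

c=5⇒gr=5  r=11⇒Rb=1,th=1,odd=1
L=5*4+1=21  i=1*2+1=3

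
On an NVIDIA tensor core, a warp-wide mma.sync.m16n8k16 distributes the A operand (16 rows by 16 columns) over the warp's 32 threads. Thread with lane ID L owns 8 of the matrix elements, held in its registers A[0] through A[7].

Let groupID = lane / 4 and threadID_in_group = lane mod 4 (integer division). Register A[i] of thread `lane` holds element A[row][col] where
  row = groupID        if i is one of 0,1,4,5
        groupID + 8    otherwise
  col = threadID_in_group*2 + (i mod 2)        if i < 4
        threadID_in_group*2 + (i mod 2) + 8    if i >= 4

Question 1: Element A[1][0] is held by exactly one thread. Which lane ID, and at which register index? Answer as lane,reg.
r:1=>grp=1,rB=0  c:0=>cB=0,tig=0,lo=0
L=1*4+0=4  i=0*4+0*2+0=0

4,0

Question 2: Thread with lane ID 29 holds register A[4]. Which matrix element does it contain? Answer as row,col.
7,10

L=29→G=29>>2=7, T=29&3=1
[4]→row 7+0=7  col 1·2+0+8=10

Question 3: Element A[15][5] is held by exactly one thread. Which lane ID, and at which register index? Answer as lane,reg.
30,3

r:15=>grp=7,rB=1  c:5=>cB=0,tig=2,lo=1
L=7*4+2=30  i=0*4+1*2+1=3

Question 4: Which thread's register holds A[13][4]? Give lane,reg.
22,2

r=13->g=5,rb=1  c=4->cb=0,t=2,b0=0
L=5*4+2=22  i=0*4+1*2+0=2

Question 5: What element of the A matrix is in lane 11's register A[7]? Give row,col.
11: g=2,t=3
[7] (2+8,3*2+1+8) = (10,15)

10,15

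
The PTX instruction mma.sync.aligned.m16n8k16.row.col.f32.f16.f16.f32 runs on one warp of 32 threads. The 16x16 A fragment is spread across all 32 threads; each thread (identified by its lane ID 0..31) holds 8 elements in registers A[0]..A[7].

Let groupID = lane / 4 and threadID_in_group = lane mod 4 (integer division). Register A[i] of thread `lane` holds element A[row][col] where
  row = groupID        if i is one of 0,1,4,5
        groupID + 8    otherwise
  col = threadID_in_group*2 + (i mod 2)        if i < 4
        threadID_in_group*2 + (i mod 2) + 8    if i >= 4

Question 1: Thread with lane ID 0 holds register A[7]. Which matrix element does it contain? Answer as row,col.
8,9

lane 0: gr=0 (0/4), th=0 (0%4)
i=7: r=0+8=8, c=0*2+1+8=9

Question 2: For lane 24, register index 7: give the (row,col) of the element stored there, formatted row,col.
14,9

L=24->gid=24>>2=6, tid=24&3=0
[7]->row 6+8=14  col 0·2+1+8=9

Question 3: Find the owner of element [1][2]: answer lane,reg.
r=1->g=1,rb=0  c=2->cb=0,t=1,b0=0
L=1*4+1=5  i=0*4+0*2+0=0

5,0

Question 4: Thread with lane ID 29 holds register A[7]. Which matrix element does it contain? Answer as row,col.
15,11

lane 29→29/4=7, 29 mod 4=1
i=7  r:7+8→15  c:2·1+1+8→11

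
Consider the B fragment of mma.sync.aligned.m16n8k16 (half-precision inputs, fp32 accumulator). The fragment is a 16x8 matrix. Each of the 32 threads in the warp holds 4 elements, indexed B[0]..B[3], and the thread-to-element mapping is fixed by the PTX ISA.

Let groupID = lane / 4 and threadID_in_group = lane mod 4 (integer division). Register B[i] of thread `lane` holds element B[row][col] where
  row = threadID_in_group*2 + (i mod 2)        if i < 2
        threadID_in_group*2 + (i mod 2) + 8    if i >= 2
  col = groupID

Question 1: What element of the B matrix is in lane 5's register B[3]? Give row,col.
11,1

L=5→G=5>>2=1, T=5&3=1
[3]→row 1·2+1+8=11  col G=1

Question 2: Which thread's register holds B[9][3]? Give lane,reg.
12,3

c=3⇒gr=3  r=9⇒Rb=1,th=0,odd=1
L=3*4+0=12  i=1*2+1=3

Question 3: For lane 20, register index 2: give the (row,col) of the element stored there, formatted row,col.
8,5

lane 20=>20/4=5, 20 mod 4=0
i=2  r:2·0+0+8=>8  c:5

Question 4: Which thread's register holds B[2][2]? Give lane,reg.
9,0

c:2=>grp=2  r:2=>rB=0,tig=1,lo=0
L=2*4+1=9  i=0*2+0=0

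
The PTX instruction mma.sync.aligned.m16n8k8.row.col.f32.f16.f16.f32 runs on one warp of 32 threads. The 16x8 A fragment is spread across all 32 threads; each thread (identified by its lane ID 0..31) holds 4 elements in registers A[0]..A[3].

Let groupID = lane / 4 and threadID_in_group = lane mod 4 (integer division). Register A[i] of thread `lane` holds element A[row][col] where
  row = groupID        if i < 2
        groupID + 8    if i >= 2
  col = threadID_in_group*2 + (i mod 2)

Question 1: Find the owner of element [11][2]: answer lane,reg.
13,2

r=11->g=3,rb=1  c=2->t=1,b0=0
L=3*4+1=13  i=1*2+0=2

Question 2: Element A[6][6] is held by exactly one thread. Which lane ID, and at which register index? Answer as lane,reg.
r=6⇒gr=6,Rb=0  c=6⇒th=3,odd=0
L=6*4+3=27  i=0*2+0=0

27,0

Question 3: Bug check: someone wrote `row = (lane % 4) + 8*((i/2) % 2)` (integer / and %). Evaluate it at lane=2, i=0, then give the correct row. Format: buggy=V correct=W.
`(lane % 4) + 8*((i/2) % 2)`[2,0]⇒2
lane 2⇒2/4=0, 2 mod 4=2
i=0  r:0+0⇒0  c:2·2+0⇒4
row: 2 vs 0

buggy=2 correct=0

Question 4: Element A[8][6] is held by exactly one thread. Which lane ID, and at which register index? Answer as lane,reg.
3,2

r:8=>grp=0,rB=1  c:6=>tig=3,lo=0
L=0*4+3=3  i=1*2+0=2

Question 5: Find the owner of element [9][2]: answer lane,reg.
5,2

r=9⇒gr=1,Rb=1  c=2⇒th=1,odd=0
L=1*4+1=5  i=1*2+0=2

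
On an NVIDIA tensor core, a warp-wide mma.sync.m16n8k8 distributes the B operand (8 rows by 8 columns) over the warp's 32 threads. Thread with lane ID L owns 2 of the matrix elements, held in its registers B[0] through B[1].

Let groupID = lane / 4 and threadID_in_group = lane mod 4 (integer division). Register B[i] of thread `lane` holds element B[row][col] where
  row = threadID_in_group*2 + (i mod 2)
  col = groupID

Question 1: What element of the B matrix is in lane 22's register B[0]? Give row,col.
lane 22⇒22/4=5, 22 mod 4=2
i=0  r:2·2+0⇒4  c:5

4,5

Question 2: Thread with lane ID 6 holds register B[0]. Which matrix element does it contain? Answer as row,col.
4,1

6: g=1,t=2
[0] (2*2+0,1) = (4,1)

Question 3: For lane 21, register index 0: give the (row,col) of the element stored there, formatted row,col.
L=21⇒gr=21>>2=5, th=21&3=1
[0]⇒row 1·2+0=2  col gr=5

2,5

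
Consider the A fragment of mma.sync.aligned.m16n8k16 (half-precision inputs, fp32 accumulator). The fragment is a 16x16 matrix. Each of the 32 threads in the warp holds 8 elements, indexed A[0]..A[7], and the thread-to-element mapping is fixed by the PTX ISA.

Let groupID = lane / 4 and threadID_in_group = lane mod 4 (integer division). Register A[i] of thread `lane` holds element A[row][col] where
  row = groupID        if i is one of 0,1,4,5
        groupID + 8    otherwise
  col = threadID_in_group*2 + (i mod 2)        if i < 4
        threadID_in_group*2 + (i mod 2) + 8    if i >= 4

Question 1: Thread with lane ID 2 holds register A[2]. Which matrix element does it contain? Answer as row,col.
lane 2: gr=0 (2/4), th=2 (2%4)
i=2: r=0+8=8, c=2*2+0+0=4

8,4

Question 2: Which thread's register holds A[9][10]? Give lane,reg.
r: 9->gid=1,r8=1  c: 10->c8=1,tid=1,i&1=0
L=1*4+1=5  i=1*4+1*2+0=6

5,6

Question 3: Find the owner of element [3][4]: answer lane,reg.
14,0

r=3→G=3,rhi=0  c=4→chi=0,T=2,p=0
L=3*4+2=14  i=0*4+0*2+0=0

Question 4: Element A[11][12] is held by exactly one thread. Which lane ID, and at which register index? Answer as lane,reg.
r=11⇒gr=3,Rb=1  c=12⇒Cb=1,th=2,odd=0
L=3*4+2=14  i=1*4+1*2+0=6

14,6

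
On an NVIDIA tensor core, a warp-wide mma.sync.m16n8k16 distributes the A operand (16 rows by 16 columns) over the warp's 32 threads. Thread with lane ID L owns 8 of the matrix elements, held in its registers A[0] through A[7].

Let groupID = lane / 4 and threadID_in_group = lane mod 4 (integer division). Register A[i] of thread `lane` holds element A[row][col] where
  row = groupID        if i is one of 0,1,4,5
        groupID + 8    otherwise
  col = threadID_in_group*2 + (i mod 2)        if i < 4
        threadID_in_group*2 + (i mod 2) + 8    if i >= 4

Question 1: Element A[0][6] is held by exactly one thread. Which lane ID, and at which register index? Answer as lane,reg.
r=0->g=0,rb=0  c=6->cb=0,t=3,b0=0
L=0*4+3=3  i=0*4+0*2+0=0

3,0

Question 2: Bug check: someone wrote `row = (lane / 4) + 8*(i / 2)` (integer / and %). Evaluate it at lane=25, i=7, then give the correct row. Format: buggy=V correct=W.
buggy=30 correct=14

`(lane / 4) + 8*(i / 2)`[25,7]->30
lane 25: g=6 (25/4), t=1 (25%4)
i=7: r=6+8=14, c=1*2+1+8=11
row: 30 vs 14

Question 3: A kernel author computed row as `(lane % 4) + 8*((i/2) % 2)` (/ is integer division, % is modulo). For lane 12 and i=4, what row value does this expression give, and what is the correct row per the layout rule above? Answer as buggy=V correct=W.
buggy=0 correct=3

`(lane % 4) + 8*((i/2) % 2)`[12,4]->0
L=12->g=12>>2=3, t=12&3=0
[4]->row 3+0=3  col 0·2+0+8=8
row: 0 vs 3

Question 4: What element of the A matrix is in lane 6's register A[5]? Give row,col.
1,13

lane 6⇒6/4=1, 6 mod 4=2
i=5  r:1+0⇒1  c:2·2+1+8⇒13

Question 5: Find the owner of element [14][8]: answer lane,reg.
24,6

r:14=>grp=6,rB=1  c:8=>cB=1,tig=0,lo=0
L=6*4+0=24  i=1*4+1*2+0=6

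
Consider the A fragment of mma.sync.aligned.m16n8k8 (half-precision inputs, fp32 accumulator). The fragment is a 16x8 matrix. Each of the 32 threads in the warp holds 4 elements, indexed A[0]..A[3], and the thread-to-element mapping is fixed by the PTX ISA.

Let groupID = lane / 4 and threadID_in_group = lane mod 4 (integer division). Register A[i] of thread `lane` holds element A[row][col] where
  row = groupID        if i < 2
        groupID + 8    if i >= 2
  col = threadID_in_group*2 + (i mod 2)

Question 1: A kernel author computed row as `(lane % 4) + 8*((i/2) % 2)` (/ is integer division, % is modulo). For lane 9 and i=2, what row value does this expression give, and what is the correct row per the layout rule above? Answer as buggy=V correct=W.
`(lane % 4) + 8*((i/2) % 2)`[9,2]→9
lane 9: G=2 (9/4), T=1 (9%4)
i=2: r=2+8=10, c=1*2+0=2
row: 9 vs 10

buggy=9 correct=10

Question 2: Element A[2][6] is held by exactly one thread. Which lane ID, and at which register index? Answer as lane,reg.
11,0

r=2->g=2,rb=0  c=6->t=3,b0=0
L=2*4+3=11  i=0*2+0=0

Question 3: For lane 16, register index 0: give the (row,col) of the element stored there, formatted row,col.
4,0

lane 16: g=4 (16/4), t=0 (16%4)
i=0: r=4+0=4, c=0*2+0=0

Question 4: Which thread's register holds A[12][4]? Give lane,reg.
18,2

r: 12->gid=4,r8=1  c: 4->tid=2,i&1=0
L=4*4+2=18  i=1*2+0=2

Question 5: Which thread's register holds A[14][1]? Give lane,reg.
24,3

r=14→G=6,rhi=1  c=1→T=0,p=1
L=6*4+0=24  i=1*2+1=3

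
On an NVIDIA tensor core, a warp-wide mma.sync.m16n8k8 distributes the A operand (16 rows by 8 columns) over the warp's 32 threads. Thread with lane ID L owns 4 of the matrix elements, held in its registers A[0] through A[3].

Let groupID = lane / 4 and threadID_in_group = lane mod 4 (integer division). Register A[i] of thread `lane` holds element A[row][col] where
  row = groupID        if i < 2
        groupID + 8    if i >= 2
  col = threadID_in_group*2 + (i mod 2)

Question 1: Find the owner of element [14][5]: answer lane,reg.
r:14=>grp=6,rB=1  c:5=>tig=2,lo=1
L=6*4+2=26  i=1*2+1=3

26,3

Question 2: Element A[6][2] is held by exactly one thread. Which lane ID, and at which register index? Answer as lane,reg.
25,0

r=6⇒gr=6,Rb=0  c=2⇒th=1,odd=0
L=6*4+1=25  i=0*2+0=0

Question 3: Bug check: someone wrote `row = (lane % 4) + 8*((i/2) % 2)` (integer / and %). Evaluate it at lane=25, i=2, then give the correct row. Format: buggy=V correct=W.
`(lane % 4) + 8*((i/2) % 2)`[25,2]->9
25: g=6,t=1
[2] (6+8,1*2+0) = (14,2)
row: 9 vs 14

buggy=9 correct=14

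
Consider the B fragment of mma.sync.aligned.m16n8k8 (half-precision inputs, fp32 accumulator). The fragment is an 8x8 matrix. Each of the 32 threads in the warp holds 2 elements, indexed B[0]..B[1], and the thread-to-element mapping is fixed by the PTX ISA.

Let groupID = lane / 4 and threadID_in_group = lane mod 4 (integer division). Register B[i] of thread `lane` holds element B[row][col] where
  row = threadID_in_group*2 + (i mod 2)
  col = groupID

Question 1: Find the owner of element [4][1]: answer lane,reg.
c=1->g=1  r=4->t=2,b0=0
L=1*4+2=6  i=0=0

6,0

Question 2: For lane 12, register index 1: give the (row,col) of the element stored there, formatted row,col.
1,3

lane 12→12/4=3, 12 mod 4=0
i=1  r:2·0+1→1  c:3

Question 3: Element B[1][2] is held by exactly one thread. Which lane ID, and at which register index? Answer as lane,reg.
c: 2->gid=2  r: 1->tid=0,i&1=1
L=2*4+0=8  i=1=1

8,1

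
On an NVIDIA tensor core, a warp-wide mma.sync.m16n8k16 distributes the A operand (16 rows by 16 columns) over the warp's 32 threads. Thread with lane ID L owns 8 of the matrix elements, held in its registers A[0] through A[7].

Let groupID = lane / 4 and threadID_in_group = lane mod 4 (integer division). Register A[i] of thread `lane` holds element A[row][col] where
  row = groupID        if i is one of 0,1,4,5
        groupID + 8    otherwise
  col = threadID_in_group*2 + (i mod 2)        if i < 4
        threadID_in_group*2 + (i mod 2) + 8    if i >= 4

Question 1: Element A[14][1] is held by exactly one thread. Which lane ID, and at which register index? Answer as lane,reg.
24,3

r:14=>grp=6,rB=1  c:1=>cB=0,tig=0,lo=1
L=6*4+0=24  i=0*4+1*2+1=3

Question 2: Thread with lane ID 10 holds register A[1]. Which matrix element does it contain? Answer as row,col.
10: grp=2,tig=2
[1] (2+0,2*2+1+0) = (2,5)

2,5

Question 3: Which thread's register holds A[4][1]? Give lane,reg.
r:4=>grp=4,rB=0  c:1=>cB=0,tig=0,lo=1
L=4*4+0=16  i=0*4+0*2+1=1

16,1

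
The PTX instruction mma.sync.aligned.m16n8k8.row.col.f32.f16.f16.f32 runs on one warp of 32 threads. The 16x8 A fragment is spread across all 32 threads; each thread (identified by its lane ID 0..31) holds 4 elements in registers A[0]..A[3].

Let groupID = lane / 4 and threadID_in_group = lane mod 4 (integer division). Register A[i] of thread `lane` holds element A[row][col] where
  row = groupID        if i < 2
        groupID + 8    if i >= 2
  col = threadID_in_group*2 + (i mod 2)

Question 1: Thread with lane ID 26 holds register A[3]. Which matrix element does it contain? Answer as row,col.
lane 26: grp=6 (26/4), tig=2 (26%4)
i=3: r=6+8=14, c=2*2+1=5

14,5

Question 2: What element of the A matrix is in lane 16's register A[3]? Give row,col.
L=16->g=16>>2=4, t=16&3=0
[3]->row 4+8=12  col 0·2+1=1

12,1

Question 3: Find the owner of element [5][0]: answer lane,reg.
20,0

r: 5->gid=5,r8=0  c: 0->tid=0,i&1=0
L=5*4+0=20  i=0*2+0=0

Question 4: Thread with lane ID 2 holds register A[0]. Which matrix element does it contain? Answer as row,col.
lane 2->2/4=0, 2 mod 4=2
i=0  r:0+0->0  c:2·2+0->4

0,4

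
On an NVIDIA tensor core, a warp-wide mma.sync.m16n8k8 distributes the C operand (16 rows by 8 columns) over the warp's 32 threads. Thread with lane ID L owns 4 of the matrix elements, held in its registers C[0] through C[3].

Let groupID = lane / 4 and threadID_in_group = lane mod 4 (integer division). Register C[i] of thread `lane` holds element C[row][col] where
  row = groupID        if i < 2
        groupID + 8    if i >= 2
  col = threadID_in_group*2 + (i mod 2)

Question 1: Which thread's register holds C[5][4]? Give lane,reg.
22,0

r=5→G=5,rhi=0  c=4→T=2,p=0
L=5*4+2=22  i=0*2+0=0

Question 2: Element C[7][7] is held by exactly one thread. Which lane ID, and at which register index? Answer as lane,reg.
31,1

r=7→G=7,rhi=0  c=7→T=3,p=1
L=7*4+3=31  i=0*2+1=1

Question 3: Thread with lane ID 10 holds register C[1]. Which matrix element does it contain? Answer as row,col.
2,5

L=10->g=10>>2=2, t=10&3=2
[1]->row 2+0=2  col 2·2+1=5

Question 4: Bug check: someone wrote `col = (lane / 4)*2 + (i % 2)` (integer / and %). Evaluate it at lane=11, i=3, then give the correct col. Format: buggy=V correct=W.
`(lane / 4)*2 + (i % 2)`[11,3]->5
L=11->gid=11>>2=2, tid=11&3=3
[3]->row 2+8=10  col 3·2+1=7
col: 5 vs 7

buggy=5 correct=7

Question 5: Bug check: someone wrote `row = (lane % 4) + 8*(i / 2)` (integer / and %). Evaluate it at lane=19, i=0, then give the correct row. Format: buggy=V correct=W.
`(lane % 4) + 8*(i / 2)`[19,0]->3
lane 19->19/4=4, 19 mod 4=3
i=0  r:4+0->4  c:2·3+0->6
row: 3 vs 4

buggy=3 correct=4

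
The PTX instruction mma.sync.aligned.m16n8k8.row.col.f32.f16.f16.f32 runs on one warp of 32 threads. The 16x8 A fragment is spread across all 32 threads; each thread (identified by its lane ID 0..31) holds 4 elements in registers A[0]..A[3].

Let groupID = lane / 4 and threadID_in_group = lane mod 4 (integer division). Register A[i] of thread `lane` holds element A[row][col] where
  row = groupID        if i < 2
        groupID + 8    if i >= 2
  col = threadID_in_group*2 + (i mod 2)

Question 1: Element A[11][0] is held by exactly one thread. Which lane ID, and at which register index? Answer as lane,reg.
12,2

r:11=>grp=3,rB=1  c:0=>tig=0,lo=0
L=3*4+0=12  i=1*2+0=2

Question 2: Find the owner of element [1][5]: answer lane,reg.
6,1

r=1⇒gr=1,Rb=0  c=5⇒th=2,odd=1
L=1*4+2=6  i=0*2+1=1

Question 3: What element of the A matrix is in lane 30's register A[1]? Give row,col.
lane 30⇒30/4=7, 30 mod 4=2
i=1  r:7+0⇒7  c:2·2+1⇒5

7,5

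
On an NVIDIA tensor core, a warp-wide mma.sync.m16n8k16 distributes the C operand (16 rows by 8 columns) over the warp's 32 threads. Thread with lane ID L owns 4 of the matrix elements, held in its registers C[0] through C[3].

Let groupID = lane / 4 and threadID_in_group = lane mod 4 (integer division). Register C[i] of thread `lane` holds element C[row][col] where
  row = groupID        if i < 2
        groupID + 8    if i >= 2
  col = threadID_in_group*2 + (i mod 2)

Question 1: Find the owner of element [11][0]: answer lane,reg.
r: 11->gid=3,r8=1  c: 0->tid=0,i&1=0
L=3*4+0=12  i=1*2+0=2

12,2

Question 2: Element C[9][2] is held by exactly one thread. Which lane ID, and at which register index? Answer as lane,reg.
5,2

r:9=>grp=1,rB=1  c:2=>tig=1,lo=0
L=1*4+1=5  i=1*2+0=2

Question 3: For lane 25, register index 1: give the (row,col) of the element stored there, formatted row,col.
25: grp=6,tig=1
[1] (6+0,1*2+1) = (6,3)

6,3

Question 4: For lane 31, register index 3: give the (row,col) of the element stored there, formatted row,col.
15,7

lane 31->31/4=7, 31 mod 4=3
i=3  r:7+8->15  c:2·3+1->7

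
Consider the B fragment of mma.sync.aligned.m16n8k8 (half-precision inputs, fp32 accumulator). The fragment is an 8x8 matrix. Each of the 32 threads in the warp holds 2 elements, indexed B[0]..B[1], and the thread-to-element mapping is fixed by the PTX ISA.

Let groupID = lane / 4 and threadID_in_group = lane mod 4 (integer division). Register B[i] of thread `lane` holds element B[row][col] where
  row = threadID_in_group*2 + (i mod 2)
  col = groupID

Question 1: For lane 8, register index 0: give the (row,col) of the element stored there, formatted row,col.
lane 8: G=2 (8/4), T=0 (8%4)
i=0: r=0*2+0=0, c=G=2

0,2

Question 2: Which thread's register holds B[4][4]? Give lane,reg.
18,0

c: 4->gid=4  r: 4->tid=2,i&1=0
L=4*4+2=18  i=0=0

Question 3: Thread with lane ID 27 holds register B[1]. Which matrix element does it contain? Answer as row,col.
lane 27: gr=6 (27/4), th=3 (27%4)
i=1: r=3*2+1=7, c=gr=6

7,6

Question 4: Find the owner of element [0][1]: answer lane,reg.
4,0

c=1→G=1  r=0→T=0,p=0
L=1*4+0=4  i=0=0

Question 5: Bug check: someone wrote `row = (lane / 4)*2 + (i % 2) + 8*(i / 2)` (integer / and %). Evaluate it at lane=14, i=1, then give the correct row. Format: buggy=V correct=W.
buggy=7 correct=5

`(lane / 4)*2 + (i % 2) + 8*(i / 2)`[14,1]⇒7
L=14⇒gr=14>>2=3, th=14&3=2
[1]⇒row 2·2+1=5  col gr=3
row: 7 vs 5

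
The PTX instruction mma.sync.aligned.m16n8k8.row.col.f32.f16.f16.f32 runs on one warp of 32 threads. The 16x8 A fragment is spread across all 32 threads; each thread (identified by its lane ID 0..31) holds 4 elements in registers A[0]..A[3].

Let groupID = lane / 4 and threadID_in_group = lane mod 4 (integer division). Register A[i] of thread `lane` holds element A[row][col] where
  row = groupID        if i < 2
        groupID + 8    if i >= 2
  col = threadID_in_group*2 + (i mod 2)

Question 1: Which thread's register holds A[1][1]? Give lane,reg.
r=1→G=1,rhi=0  c=1→T=0,p=1
L=1*4+0=4  i=0*2+1=1

4,1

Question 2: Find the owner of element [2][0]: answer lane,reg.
r:2=>grp=2,rB=0  c:0=>tig=0,lo=0
L=2*4+0=8  i=0*2+0=0

8,0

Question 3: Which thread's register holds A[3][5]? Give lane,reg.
r:3=>grp=3,rB=0  c:5=>tig=2,lo=1
L=3*4+2=14  i=0*2+1=1

14,1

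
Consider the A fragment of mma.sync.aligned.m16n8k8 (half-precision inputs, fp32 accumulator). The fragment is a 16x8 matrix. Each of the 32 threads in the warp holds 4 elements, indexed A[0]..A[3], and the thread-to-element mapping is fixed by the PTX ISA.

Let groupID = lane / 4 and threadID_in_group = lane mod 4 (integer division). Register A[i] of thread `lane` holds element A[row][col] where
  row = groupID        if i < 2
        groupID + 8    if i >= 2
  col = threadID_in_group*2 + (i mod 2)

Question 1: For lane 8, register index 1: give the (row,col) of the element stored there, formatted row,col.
2,1

L=8=>grp=8>>2=2, tig=8&3=0
[1]=>row 2+0=2  col 0·2+1=1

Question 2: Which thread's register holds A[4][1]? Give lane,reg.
16,1

r=4⇒gr=4,Rb=0  c=1⇒th=0,odd=1
L=4*4+0=16  i=0*2+1=1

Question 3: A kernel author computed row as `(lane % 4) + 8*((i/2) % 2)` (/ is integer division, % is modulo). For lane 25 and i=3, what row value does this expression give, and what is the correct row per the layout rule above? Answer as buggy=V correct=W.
`(lane % 4) + 8*((i/2) % 2)`[25,3]=>9
25: grp=6,tig=1
[3] (6+8,1*2+1) = (14,3)
row: 9 vs 14

buggy=9 correct=14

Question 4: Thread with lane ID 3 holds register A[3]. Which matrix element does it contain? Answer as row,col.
L=3->gid=3>>2=0, tid=3&3=3
[3]->row 0+8=8  col 3·2+1=7

8,7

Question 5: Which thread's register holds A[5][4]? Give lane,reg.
r=5→G=5,rhi=0  c=4→T=2,p=0
L=5*4+2=22  i=0*2+0=0

22,0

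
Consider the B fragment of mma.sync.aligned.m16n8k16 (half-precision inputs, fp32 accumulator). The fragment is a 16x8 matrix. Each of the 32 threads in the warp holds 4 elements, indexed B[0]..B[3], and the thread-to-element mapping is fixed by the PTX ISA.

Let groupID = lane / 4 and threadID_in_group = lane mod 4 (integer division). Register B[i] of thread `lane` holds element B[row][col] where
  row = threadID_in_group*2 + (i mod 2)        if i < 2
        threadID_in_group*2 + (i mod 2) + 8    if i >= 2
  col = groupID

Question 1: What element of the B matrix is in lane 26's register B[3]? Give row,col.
L=26->gid=26>>2=6, tid=26&3=2
[3]->row 2·2+1+8=13  col gid=6

13,6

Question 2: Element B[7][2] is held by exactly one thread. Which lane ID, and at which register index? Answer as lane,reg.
c=2→G=2  r=7→rhi=0,T=3,p=1
L=2*4+3=11  i=0*2+1=1

11,1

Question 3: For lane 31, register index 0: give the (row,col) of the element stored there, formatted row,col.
31: G=7,T=3
[0] (3*2+0+0,7) = (6,7)

6,7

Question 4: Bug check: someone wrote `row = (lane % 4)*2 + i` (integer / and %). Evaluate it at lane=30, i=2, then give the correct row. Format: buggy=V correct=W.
buggy=6 correct=12

`(lane % 4)*2 + i`[30,2]=>6
lane 30=>30/4=7, 30 mod 4=2
i=2  r:2·2+0+8=>12  c:7
row: 6 vs 12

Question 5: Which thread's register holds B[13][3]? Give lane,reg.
c:3=>grp=3  r:13=>rB=1,tig=2,lo=1
L=3*4+2=14  i=1*2+1=3

14,3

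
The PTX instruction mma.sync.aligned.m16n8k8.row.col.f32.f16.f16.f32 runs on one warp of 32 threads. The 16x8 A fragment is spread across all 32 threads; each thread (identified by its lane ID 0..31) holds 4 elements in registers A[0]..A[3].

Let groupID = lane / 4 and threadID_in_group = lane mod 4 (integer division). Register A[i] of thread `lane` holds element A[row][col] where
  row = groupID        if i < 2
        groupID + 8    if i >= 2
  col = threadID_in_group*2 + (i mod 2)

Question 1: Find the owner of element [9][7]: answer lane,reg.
r: 9->gid=1,r8=1  c: 7->tid=3,i&1=1
L=1*4+3=7  i=1*2+1=3

7,3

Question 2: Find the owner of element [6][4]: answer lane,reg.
26,0

r=6->g=6,rb=0  c=4->t=2,b0=0
L=6*4+2=26  i=0*2+0=0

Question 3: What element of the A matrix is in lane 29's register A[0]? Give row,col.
7,2

29: grp=7,tig=1
[0] (7+0,1*2+0) = (7,2)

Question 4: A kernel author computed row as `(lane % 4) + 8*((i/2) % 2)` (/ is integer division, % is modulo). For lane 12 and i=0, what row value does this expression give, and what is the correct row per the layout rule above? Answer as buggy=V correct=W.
buggy=0 correct=3

`(lane % 4) + 8*((i/2) % 2)`[12,0]⇒0
L=12⇒gr=12>>2=3, th=12&3=0
[0]⇒row 3+0=3  col 0·2+0=0
row: 0 vs 3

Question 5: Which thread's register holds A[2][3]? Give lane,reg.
9,1

r=2⇒gr=2,Rb=0  c=3⇒th=1,odd=1
L=2*4+1=9  i=0*2+1=1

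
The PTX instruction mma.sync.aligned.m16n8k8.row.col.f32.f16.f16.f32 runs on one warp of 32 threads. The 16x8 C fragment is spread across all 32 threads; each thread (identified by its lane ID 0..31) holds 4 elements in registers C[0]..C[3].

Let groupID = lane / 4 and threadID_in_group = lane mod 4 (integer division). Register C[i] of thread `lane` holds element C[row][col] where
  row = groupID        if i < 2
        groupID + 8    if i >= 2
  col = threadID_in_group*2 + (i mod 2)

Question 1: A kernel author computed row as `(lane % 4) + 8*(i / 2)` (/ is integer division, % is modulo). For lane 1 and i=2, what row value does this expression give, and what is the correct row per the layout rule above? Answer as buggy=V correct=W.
`(lane % 4) + 8*(i / 2)`[1,2]->9
L=1->gid=1>>2=0, tid=1&3=1
[2]->row 0+8=8  col 1·2+0=2
row: 9 vs 8

buggy=9 correct=8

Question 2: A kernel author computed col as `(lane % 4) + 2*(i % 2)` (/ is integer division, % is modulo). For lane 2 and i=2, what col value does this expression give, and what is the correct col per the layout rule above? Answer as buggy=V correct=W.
buggy=2 correct=4

`(lane % 4) + 2*(i % 2)`[2,2]⇒2
L=2⇒gr=2>>2=0, th=2&3=2
[2]⇒row 0+8=8  col 2·2+0=4
col: 2 vs 4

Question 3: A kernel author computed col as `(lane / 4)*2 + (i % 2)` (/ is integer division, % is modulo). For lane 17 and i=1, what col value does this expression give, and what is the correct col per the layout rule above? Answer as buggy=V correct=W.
`(lane / 4)*2 + (i % 2)`[17,1]=>9
lane 17: grp=4 (17/4), tig=1 (17%4)
i=1: r=4+0=4, c=1*2+1=3
col: 9 vs 3

buggy=9 correct=3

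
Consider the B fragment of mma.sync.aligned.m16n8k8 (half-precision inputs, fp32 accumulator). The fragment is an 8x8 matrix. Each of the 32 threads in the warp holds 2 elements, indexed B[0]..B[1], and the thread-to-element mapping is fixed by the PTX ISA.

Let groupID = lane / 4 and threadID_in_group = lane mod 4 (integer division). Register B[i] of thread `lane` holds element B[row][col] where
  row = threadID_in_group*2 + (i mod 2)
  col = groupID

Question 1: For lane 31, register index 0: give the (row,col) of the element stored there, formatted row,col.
L=31=>grp=31>>2=7, tig=31&3=3
[0]=>row 3·2+0=6  col grp=7

6,7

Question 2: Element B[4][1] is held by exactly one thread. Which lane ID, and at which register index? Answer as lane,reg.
6,0

c:1=>grp=1  r:4=>tig=2,lo=0
L=1*4+2=6  i=0=0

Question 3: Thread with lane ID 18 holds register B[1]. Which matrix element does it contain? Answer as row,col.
5,4

lane 18=>18/4=4, 18 mod 4=2
i=1  r:2·2+1=>5  c:4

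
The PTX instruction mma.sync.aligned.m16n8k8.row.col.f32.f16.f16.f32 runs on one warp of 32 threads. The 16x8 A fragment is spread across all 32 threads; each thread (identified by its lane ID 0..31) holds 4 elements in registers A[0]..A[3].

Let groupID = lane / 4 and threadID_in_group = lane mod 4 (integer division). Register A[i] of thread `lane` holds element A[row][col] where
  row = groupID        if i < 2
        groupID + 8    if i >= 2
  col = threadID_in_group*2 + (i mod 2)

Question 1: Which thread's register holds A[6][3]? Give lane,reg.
25,1

r=6⇒gr=6,Rb=0  c=3⇒th=1,odd=1
L=6*4+1=25  i=0*2+1=1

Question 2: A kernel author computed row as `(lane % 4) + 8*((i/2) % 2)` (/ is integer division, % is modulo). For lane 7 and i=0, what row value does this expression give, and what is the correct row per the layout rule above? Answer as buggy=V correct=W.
`(lane % 4) + 8*((i/2) % 2)`[7,0]=>3
7: grp=1,tig=3
[0] (1+0,3*2+0) = (1,6)
row: 3 vs 1

buggy=3 correct=1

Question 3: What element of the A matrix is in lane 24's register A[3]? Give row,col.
24: grp=6,tig=0
[3] (6+8,0*2+1) = (14,1)

14,1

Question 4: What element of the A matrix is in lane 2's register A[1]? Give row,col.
lane 2: grp=0 (2/4), tig=2 (2%4)
i=1: r=0+0=0, c=2*2+1=5

0,5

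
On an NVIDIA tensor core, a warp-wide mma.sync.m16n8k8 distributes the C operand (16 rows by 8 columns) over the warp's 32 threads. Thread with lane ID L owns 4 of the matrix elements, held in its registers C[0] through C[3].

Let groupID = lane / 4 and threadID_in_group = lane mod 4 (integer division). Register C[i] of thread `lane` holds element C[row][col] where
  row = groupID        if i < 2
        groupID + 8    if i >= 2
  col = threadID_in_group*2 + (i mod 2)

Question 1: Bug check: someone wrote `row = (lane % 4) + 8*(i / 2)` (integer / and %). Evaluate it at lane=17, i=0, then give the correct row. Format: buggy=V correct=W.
buggy=1 correct=4

`(lane % 4) + 8*(i / 2)`[17,0]→1
L=17→G=17>>2=4, T=17&3=1
[0]→row 4+0=4  col 1·2+0=2
row: 1 vs 4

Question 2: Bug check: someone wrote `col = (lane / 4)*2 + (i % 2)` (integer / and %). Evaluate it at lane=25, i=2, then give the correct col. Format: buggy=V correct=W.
`(lane / 4)*2 + (i % 2)`[25,2]=>12
lane 25: grp=6 (25/4), tig=1 (25%4)
i=2: r=6+8=14, c=1*2+0=2
col: 12 vs 2

buggy=12 correct=2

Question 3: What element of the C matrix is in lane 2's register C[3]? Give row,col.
lane 2: grp=0 (2/4), tig=2 (2%4)
i=3: r=0+8=8, c=2*2+1=5

8,5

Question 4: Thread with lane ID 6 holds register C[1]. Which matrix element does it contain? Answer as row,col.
1,5

L=6->gid=6>>2=1, tid=6&3=2
[1]->row 1+0=1  col 2·2+1=5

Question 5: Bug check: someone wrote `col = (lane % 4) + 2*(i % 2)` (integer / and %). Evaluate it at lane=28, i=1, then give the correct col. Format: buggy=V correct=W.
`(lane % 4) + 2*(i % 2)`[28,1]=>2
28: grp=7,tig=0
[1] (7+0,0*2+1) = (7,1)
col: 2 vs 1

buggy=2 correct=1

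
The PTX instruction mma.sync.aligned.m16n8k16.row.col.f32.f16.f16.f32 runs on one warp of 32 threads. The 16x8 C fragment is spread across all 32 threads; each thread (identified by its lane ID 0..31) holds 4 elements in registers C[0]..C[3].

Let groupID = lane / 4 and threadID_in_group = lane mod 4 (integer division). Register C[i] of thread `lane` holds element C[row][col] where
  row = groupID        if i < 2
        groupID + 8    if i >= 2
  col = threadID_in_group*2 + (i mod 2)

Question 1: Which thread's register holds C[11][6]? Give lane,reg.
15,2

r: 11->gid=3,r8=1  c: 6->tid=3,i&1=0
L=3*4+3=15  i=1*2+0=2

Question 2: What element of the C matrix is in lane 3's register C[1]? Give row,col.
0,7

lane 3: G=0 (3/4), T=3 (3%4)
i=1: r=0+0=0, c=3*2+1=7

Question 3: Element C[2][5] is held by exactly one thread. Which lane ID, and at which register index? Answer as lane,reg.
10,1

r=2⇒gr=2,Rb=0  c=5⇒th=2,odd=1
L=2*4+2=10  i=0*2+1=1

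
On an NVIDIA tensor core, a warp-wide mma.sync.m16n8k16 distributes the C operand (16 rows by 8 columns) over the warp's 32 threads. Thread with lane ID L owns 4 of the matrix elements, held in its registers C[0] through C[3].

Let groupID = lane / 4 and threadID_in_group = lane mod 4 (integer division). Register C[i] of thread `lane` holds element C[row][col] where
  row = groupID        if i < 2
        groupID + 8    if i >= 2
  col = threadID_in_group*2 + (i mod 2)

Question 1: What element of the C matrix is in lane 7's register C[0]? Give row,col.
1,6

lane 7: grp=1 (7/4), tig=3 (7%4)
i=0: r=1+0=1, c=3*2+0=6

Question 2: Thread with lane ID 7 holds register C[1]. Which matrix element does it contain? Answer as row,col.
1,7

lane 7→7/4=1, 7 mod 4=3
i=1  r:1+0→1  c:2·3+1→7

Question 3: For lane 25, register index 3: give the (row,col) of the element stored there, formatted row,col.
14,3

L=25->gid=25>>2=6, tid=25&3=1
[3]->row 6+8=14  col 1·2+1=3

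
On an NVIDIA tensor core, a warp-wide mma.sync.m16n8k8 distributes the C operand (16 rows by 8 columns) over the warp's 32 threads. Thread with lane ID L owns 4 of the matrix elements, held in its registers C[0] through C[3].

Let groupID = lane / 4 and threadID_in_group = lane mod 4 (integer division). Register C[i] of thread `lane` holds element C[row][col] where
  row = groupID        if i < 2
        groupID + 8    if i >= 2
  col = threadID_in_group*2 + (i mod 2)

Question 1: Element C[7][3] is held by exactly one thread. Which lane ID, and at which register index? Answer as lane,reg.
r: 7->gid=7,r8=0  c: 3->tid=1,i&1=1
L=7*4+1=29  i=0*2+1=1

29,1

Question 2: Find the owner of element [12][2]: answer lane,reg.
r=12→G=4,rhi=1  c=2→T=1,p=0
L=4*4+1=17  i=1*2+0=2

17,2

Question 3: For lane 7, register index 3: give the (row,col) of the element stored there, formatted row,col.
lane 7: g=1 (7/4), t=3 (7%4)
i=3: r=1+8=9, c=3*2+1=7

9,7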